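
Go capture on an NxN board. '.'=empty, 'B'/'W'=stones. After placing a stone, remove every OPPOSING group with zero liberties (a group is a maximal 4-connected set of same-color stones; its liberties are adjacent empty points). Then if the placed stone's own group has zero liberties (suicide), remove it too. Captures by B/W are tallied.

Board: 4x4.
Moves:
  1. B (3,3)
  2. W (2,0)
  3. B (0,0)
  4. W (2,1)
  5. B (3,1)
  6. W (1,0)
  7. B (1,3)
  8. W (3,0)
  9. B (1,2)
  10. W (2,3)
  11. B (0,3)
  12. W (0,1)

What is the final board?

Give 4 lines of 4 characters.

Answer: .W.B
W.BB
WW.W
WB.B

Derivation:
Move 1: B@(3,3) -> caps B=0 W=0
Move 2: W@(2,0) -> caps B=0 W=0
Move 3: B@(0,0) -> caps B=0 W=0
Move 4: W@(2,1) -> caps B=0 W=0
Move 5: B@(3,1) -> caps B=0 W=0
Move 6: W@(1,0) -> caps B=0 W=0
Move 7: B@(1,3) -> caps B=0 W=0
Move 8: W@(3,0) -> caps B=0 W=0
Move 9: B@(1,2) -> caps B=0 W=0
Move 10: W@(2,3) -> caps B=0 W=0
Move 11: B@(0,3) -> caps B=0 W=0
Move 12: W@(0,1) -> caps B=0 W=1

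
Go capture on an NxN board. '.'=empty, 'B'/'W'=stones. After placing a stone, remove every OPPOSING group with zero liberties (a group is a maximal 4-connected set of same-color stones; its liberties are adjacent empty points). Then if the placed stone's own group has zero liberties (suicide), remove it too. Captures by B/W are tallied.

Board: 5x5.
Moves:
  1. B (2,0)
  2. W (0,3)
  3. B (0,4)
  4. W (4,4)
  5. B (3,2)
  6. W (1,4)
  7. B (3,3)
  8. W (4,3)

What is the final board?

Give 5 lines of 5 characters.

Answer: ...W.
....W
B....
..BB.
...WW

Derivation:
Move 1: B@(2,0) -> caps B=0 W=0
Move 2: W@(0,3) -> caps B=0 W=0
Move 3: B@(0,4) -> caps B=0 W=0
Move 4: W@(4,4) -> caps B=0 W=0
Move 5: B@(3,2) -> caps B=0 W=0
Move 6: W@(1,4) -> caps B=0 W=1
Move 7: B@(3,3) -> caps B=0 W=1
Move 8: W@(4,3) -> caps B=0 W=1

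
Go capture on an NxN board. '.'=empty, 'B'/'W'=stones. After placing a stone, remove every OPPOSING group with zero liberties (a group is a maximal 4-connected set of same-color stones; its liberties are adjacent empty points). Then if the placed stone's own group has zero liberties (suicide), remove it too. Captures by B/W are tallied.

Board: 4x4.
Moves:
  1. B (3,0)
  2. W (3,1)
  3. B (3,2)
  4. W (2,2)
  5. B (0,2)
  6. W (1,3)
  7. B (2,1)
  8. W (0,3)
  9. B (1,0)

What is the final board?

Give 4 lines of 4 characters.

Answer: ..BW
B..W
.BW.
B.B.

Derivation:
Move 1: B@(3,0) -> caps B=0 W=0
Move 2: W@(3,1) -> caps B=0 W=0
Move 3: B@(3,2) -> caps B=0 W=0
Move 4: W@(2,2) -> caps B=0 W=0
Move 5: B@(0,2) -> caps B=0 W=0
Move 6: W@(1,3) -> caps B=0 W=0
Move 7: B@(2,1) -> caps B=1 W=0
Move 8: W@(0,3) -> caps B=1 W=0
Move 9: B@(1,0) -> caps B=1 W=0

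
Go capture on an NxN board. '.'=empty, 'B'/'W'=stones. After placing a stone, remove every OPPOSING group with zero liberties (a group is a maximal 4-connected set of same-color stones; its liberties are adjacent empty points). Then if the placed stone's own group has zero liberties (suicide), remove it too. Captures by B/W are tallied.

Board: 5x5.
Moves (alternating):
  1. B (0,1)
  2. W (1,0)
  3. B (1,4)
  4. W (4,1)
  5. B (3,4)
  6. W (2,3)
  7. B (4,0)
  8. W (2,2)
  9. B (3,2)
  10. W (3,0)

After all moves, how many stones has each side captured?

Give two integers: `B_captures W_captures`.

Move 1: B@(0,1) -> caps B=0 W=0
Move 2: W@(1,0) -> caps B=0 W=0
Move 3: B@(1,4) -> caps B=0 W=0
Move 4: W@(4,1) -> caps B=0 W=0
Move 5: B@(3,4) -> caps B=0 W=0
Move 6: W@(2,3) -> caps B=0 W=0
Move 7: B@(4,0) -> caps B=0 W=0
Move 8: W@(2,2) -> caps B=0 W=0
Move 9: B@(3,2) -> caps B=0 W=0
Move 10: W@(3,0) -> caps B=0 W=1

Answer: 0 1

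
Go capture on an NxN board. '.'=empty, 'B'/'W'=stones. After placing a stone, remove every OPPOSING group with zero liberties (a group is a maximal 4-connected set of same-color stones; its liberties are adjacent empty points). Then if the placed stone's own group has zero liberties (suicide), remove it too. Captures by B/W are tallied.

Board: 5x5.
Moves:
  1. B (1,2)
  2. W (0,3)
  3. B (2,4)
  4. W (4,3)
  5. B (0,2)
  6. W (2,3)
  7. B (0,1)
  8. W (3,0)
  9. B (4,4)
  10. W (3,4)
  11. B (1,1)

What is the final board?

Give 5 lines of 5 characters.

Answer: .BBW.
.BB..
...WB
W...W
...W.

Derivation:
Move 1: B@(1,2) -> caps B=0 W=0
Move 2: W@(0,3) -> caps B=0 W=0
Move 3: B@(2,4) -> caps B=0 W=0
Move 4: W@(4,3) -> caps B=0 W=0
Move 5: B@(0,2) -> caps B=0 W=0
Move 6: W@(2,3) -> caps B=0 W=0
Move 7: B@(0,1) -> caps B=0 W=0
Move 8: W@(3,0) -> caps B=0 W=0
Move 9: B@(4,4) -> caps B=0 W=0
Move 10: W@(3,4) -> caps B=0 W=1
Move 11: B@(1,1) -> caps B=0 W=1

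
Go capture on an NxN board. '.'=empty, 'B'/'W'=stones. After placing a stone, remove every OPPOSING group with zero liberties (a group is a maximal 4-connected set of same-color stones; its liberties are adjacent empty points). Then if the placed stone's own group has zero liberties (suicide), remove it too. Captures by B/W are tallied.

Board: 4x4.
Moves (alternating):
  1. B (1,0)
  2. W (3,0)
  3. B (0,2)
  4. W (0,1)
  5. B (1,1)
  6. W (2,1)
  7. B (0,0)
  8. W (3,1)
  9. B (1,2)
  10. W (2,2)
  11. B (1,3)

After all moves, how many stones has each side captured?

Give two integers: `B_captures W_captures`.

Answer: 1 0

Derivation:
Move 1: B@(1,0) -> caps B=0 W=0
Move 2: W@(3,0) -> caps B=0 W=0
Move 3: B@(0,2) -> caps B=0 W=0
Move 4: W@(0,1) -> caps B=0 W=0
Move 5: B@(1,1) -> caps B=0 W=0
Move 6: W@(2,1) -> caps B=0 W=0
Move 7: B@(0,0) -> caps B=1 W=0
Move 8: W@(3,1) -> caps B=1 W=0
Move 9: B@(1,2) -> caps B=1 W=0
Move 10: W@(2,2) -> caps B=1 W=0
Move 11: B@(1,3) -> caps B=1 W=0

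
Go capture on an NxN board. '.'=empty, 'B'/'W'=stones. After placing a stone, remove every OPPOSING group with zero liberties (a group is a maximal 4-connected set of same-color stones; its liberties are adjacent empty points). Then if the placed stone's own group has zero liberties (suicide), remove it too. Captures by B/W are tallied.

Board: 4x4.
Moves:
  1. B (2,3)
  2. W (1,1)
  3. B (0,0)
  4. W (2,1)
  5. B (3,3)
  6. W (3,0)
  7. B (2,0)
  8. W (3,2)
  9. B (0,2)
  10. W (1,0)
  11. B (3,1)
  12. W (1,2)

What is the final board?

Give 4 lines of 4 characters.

Move 1: B@(2,3) -> caps B=0 W=0
Move 2: W@(1,1) -> caps B=0 W=0
Move 3: B@(0,0) -> caps B=0 W=0
Move 4: W@(2,1) -> caps B=0 W=0
Move 5: B@(3,3) -> caps B=0 W=0
Move 6: W@(3,0) -> caps B=0 W=0
Move 7: B@(2,0) -> caps B=0 W=0
Move 8: W@(3,2) -> caps B=0 W=0
Move 9: B@(0,2) -> caps B=0 W=0
Move 10: W@(1,0) -> caps B=0 W=1
Move 11: B@(3,1) -> caps B=0 W=1
Move 12: W@(1,2) -> caps B=0 W=1

Answer: B.B.
WWW.
.W.B
W.WB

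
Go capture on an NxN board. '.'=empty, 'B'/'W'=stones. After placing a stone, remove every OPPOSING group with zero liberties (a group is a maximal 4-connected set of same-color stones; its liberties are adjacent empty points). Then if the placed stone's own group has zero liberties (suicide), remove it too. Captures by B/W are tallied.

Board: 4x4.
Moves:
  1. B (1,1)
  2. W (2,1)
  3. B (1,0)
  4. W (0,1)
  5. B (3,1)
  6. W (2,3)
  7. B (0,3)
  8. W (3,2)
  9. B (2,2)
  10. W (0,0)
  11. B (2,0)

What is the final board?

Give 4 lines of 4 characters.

Move 1: B@(1,1) -> caps B=0 W=0
Move 2: W@(2,1) -> caps B=0 W=0
Move 3: B@(1,0) -> caps B=0 W=0
Move 4: W@(0,1) -> caps B=0 W=0
Move 5: B@(3,1) -> caps B=0 W=0
Move 6: W@(2,3) -> caps B=0 W=0
Move 7: B@(0,3) -> caps B=0 W=0
Move 8: W@(3,2) -> caps B=0 W=0
Move 9: B@(2,2) -> caps B=0 W=0
Move 10: W@(0,0) -> caps B=0 W=0
Move 11: B@(2,0) -> caps B=1 W=0

Answer: WW.B
BB..
B.BW
.BW.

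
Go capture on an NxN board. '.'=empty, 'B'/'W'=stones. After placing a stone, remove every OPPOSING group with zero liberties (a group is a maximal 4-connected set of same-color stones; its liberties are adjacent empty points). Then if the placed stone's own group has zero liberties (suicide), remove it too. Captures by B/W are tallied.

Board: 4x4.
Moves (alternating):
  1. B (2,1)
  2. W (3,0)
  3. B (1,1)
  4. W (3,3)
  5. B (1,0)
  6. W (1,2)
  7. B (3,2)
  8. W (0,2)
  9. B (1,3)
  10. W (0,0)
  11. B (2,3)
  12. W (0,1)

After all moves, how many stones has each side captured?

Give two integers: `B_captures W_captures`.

Answer: 1 0

Derivation:
Move 1: B@(2,1) -> caps B=0 W=0
Move 2: W@(3,0) -> caps B=0 W=0
Move 3: B@(1,1) -> caps B=0 W=0
Move 4: W@(3,3) -> caps B=0 W=0
Move 5: B@(1,0) -> caps B=0 W=0
Move 6: W@(1,2) -> caps B=0 W=0
Move 7: B@(3,2) -> caps B=0 W=0
Move 8: W@(0,2) -> caps B=0 W=0
Move 9: B@(1,3) -> caps B=0 W=0
Move 10: W@(0,0) -> caps B=0 W=0
Move 11: B@(2,3) -> caps B=1 W=0
Move 12: W@(0,1) -> caps B=1 W=0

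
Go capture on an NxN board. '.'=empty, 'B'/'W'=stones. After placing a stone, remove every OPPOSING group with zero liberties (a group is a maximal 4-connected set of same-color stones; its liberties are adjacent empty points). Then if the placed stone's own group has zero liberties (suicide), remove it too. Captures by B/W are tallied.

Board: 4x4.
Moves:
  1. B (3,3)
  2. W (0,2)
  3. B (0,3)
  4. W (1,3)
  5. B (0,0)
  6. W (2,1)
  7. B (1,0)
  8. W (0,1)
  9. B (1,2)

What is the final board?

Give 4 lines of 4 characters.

Move 1: B@(3,3) -> caps B=0 W=0
Move 2: W@(0,2) -> caps B=0 W=0
Move 3: B@(0,3) -> caps B=0 W=0
Move 4: W@(1,3) -> caps B=0 W=1
Move 5: B@(0,0) -> caps B=0 W=1
Move 6: W@(2,1) -> caps B=0 W=1
Move 7: B@(1,0) -> caps B=0 W=1
Move 8: W@(0,1) -> caps B=0 W=1
Move 9: B@(1,2) -> caps B=0 W=1

Answer: BWW.
B.BW
.W..
...B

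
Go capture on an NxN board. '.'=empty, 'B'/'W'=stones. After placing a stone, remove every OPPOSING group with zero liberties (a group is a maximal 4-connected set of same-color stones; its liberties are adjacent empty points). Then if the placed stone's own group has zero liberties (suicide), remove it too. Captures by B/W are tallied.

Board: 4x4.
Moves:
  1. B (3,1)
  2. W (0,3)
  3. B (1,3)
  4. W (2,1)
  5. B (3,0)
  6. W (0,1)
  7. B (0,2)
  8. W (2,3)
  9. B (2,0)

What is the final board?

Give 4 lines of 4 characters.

Move 1: B@(3,1) -> caps B=0 W=0
Move 2: W@(0,3) -> caps B=0 W=0
Move 3: B@(1,3) -> caps B=0 W=0
Move 4: W@(2,1) -> caps B=0 W=0
Move 5: B@(3,0) -> caps B=0 W=0
Move 6: W@(0,1) -> caps B=0 W=0
Move 7: B@(0,2) -> caps B=1 W=0
Move 8: W@(2,3) -> caps B=1 W=0
Move 9: B@(2,0) -> caps B=1 W=0

Answer: .WB.
...B
BW.W
BB..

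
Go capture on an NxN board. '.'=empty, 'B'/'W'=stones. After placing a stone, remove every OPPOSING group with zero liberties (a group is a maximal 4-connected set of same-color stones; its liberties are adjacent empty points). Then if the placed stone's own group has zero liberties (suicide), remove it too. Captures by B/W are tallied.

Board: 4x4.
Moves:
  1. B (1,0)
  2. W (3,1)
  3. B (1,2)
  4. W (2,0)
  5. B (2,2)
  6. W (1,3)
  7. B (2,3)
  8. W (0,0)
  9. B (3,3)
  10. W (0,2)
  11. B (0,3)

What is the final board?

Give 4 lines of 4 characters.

Answer: W.WB
B.B.
W.BB
.W.B

Derivation:
Move 1: B@(1,0) -> caps B=0 W=0
Move 2: W@(3,1) -> caps B=0 W=0
Move 3: B@(1,2) -> caps B=0 W=0
Move 4: W@(2,0) -> caps B=0 W=0
Move 5: B@(2,2) -> caps B=0 W=0
Move 6: W@(1,3) -> caps B=0 W=0
Move 7: B@(2,3) -> caps B=0 W=0
Move 8: W@(0,0) -> caps B=0 W=0
Move 9: B@(3,3) -> caps B=0 W=0
Move 10: W@(0,2) -> caps B=0 W=0
Move 11: B@(0,3) -> caps B=1 W=0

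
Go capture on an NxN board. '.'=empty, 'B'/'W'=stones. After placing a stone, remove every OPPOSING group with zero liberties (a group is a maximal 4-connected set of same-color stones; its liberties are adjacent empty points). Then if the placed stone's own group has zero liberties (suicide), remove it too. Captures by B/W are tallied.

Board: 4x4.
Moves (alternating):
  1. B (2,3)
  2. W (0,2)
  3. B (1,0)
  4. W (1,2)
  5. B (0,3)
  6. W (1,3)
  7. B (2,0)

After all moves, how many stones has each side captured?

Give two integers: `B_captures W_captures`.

Move 1: B@(2,3) -> caps B=0 W=0
Move 2: W@(0,2) -> caps B=0 W=0
Move 3: B@(1,0) -> caps B=0 W=0
Move 4: W@(1,2) -> caps B=0 W=0
Move 5: B@(0,3) -> caps B=0 W=0
Move 6: W@(1,3) -> caps B=0 W=1
Move 7: B@(2,0) -> caps B=0 W=1

Answer: 0 1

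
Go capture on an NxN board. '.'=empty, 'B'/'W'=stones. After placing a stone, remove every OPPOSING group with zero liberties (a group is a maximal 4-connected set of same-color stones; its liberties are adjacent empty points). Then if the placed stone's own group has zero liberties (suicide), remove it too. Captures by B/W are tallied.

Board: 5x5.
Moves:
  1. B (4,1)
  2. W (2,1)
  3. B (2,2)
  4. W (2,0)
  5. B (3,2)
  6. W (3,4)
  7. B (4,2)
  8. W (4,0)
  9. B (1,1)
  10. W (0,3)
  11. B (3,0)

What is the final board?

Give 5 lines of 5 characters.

Answer: ...W.
.B...
WWB..
B.B.W
.BB..

Derivation:
Move 1: B@(4,1) -> caps B=0 W=0
Move 2: W@(2,1) -> caps B=0 W=0
Move 3: B@(2,2) -> caps B=0 W=0
Move 4: W@(2,0) -> caps B=0 W=0
Move 5: B@(3,2) -> caps B=0 W=0
Move 6: W@(3,4) -> caps B=0 W=0
Move 7: B@(4,2) -> caps B=0 W=0
Move 8: W@(4,0) -> caps B=0 W=0
Move 9: B@(1,1) -> caps B=0 W=0
Move 10: W@(0,3) -> caps B=0 W=0
Move 11: B@(3,0) -> caps B=1 W=0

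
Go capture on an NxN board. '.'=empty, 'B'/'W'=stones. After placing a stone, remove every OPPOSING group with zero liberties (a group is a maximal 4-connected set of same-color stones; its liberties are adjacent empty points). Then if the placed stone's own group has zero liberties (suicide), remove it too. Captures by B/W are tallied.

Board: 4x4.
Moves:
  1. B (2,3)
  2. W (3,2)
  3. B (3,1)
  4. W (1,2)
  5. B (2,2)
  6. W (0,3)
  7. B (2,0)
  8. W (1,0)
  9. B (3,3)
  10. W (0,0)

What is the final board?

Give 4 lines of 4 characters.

Answer: W..W
W.W.
B.BB
.B.B

Derivation:
Move 1: B@(2,3) -> caps B=0 W=0
Move 2: W@(3,2) -> caps B=0 W=0
Move 3: B@(3,1) -> caps B=0 W=0
Move 4: W@(1,2) -> caps B=0 W=0
Move 5: B@(2,2) -> caps B=0 W=0
Move 6: W@(0,3) -> caps B=0 W=0
Move 7: B@(2,0) -> caps B=0 W=0
Move 8: W@(1,0) -> caps B=0 W=0
Move 9: B@(3,3) -> caps B=1 W=0
Move 10: W@(0,0) -> caps B=1 W=0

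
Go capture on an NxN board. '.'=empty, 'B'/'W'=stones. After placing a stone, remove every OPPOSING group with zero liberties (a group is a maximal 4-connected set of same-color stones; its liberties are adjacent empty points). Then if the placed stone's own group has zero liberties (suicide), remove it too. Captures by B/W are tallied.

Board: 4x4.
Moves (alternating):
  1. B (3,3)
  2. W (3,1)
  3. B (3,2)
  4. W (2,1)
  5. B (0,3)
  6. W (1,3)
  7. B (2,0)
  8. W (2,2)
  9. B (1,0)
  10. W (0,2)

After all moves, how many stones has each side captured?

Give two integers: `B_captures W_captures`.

Move 1: B@(3,3) -> caps B=0 W=0
Move 2: W@(3,1) -> caps B=0 W=0
Move 3: B@(3,2) -> caps B=0 W=0
Move 4: W@(2,1) -> caps B=0 W=0
Move 5: B@(0,3) -> caps B=0 W=0
Move 6: W@(1,3) -> caps B=0 W=0
Move 7: B@(2,0) -> caps B=0 W=0
Move 8: W@(2,2) -> caps B=0 W=0
Move 9: B@(1,0) -> caps B=0 W=0
Move 10: W@(0,2) -> caps B=0 W=1

Answer: 0 1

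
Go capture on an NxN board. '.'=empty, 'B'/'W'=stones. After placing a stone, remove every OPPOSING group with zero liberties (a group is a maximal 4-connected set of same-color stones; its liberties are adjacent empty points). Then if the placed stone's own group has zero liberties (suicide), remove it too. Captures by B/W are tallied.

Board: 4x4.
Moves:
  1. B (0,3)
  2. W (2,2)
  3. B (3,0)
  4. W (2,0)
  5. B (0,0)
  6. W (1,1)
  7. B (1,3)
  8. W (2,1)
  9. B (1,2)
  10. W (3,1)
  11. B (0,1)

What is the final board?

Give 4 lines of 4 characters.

Move 1: B@(0,3) -> caps B=0 W=0
Move 2: W@(2,2) -> caps B=0 W=0
Move 3: B@(3,0) -> caps B=0 W=0
Move 4: W@(2,0) -> caps B=0 W=0
Move 5: B@(0,0) -> caps B=0 W=0
Move 6: W@(1,1) -> caps B=0 W=0
Move 7: B@(1,3) -> caps B=0 W=0
Move 8: W@(2,1) -> caps B=0 W=0
Move 9: B@(1,2) -> caps B=0 W=0
Move 10: W@(3,1) -> caps B=0 W=1
Move 11: B@(0,1) -> caps B=0 W=1

Answer: BB.B
.WBB
WWW.
.W..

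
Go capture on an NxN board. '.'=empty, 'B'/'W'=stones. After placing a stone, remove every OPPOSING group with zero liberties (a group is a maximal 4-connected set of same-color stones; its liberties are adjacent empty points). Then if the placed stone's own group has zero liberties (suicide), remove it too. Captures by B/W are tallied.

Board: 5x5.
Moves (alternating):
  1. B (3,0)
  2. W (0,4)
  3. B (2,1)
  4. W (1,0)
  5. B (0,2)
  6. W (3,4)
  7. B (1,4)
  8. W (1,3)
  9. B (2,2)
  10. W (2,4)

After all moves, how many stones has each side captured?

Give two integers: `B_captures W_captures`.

Answer: 0 1

Derivation:
Move 1: B@(3,0) -> caps B=0 W=0
Move 2: W@(0,4) -> caps B=0 W=0
Move 3: B@(2,1) -> caps B=0 W=0
Move 4: W@(1,0) -> caps B=0 W=0
Move 5: B@(0,2) -> caps B=0 W=0
Move 6: W@(3,4) -> caps B=0 W=0
Move 7: B@(1,4) -> caps B=0 W=0
Move 8: W@(1,3) -> caps B=0 W=0
Move 9: B@(2,2) -> caps B=0 W=0
Move 10: W@(2,4) -> caps B=0 W=1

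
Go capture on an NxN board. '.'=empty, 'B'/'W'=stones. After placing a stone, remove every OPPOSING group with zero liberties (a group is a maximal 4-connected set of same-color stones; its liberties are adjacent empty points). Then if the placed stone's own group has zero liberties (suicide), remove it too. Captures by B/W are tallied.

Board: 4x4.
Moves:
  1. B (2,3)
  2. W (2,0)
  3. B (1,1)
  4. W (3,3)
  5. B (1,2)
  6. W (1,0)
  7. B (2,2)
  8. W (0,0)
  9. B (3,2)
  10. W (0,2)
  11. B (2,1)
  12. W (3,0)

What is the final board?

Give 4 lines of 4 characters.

Move 1: B@(2,3) -> caps B=0 W=0
Move 2: W@(2,0) -> caps B=0 W=0
Move 3: B@(1,1) -> caps B=0 W=0
Move 4: W@(3,3) -> caps B=0 W=0
Move 5: B@(1,2) -> caps B=0 W=0
Move 6: W@(1,0) -> caps B=0 W=0
Move 7: B@(2,2) -> caps B=0 W=0
Move 8: W@(0,0) -> caps B=0 W=0
Move 9: B@(3,2) -> caps B=1 W=0
Move 10: W@(0,2) -> caps B=1 W=0
Move 11: B@(2,1) -> caps B=1 W=0
Move 12: W@(3,0) -> caps B=1 W=0

Answer: W.W.
WBB.
WBBB
W.B.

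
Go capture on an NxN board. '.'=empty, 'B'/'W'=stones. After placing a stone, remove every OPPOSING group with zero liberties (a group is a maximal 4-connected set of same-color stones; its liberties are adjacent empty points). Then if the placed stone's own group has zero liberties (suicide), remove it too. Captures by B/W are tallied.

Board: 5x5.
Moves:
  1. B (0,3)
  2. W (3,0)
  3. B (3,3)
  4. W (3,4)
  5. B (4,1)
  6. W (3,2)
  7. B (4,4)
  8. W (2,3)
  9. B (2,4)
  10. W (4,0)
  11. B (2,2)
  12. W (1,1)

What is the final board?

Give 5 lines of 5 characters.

Move 1: B@(0,3) -> caps B=0 W=0
Move 2: W@(3,0) -> caps B=0 W=0
Move 3: B@(3,3) -> caps B=0 W=0
Move 4: W@(3,4) -> caps B=0 W=0
Move 5: B@(4,1) -> caps B=0 W=0
Move 6: W@(3,2) -> caps B=0 W=0
Move 7: B@(4,4) -> caps B=0 W=0
Move 8: W@(2,3) -> caps B=0 W=0
Move 9: B@(2,4) -> caps B=1 W=0
Move 10: W@(4,0) -> caps B=1 W=0
Move 11: B@(2,2) -> caps B=1 W=0
Move 12: W@(1,1) -> caps B=1 W=0

Answer: ...B.
.W...
..BWB
W.WB.
WB..B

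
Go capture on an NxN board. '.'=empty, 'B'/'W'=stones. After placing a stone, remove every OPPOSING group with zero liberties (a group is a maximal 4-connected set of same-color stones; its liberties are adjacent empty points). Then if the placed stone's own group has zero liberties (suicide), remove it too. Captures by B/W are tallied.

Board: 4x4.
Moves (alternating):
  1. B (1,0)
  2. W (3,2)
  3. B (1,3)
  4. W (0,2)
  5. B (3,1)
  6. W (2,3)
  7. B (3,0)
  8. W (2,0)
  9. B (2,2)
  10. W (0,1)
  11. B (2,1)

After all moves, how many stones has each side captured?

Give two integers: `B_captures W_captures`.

Move 1: B@(1,0) -> caps B=0 W=0
Move 2: W@(3,2) -> caps B=0 W=0
Move 3: B@(1,3) -> caps B=0 W=0
Move 4: W@(0,2) -> caps B=0 W=0
Move 5: B@(3,1) -> caps B=0 W=0
Move 6: W@(2,3) -> caps B=0 W=0
Move 7: B@(3,0) -> caps B=0 W=0
Move 8: W@(2,0) -> caps B=0 W=0
Move 9: B@(2,2) -> caps B=0 W=0
Move 10: W@(0,1) -> caps B=0 W=0
Move 11: B@(2,1) -> caps B=1 W=0

Answer: 1 0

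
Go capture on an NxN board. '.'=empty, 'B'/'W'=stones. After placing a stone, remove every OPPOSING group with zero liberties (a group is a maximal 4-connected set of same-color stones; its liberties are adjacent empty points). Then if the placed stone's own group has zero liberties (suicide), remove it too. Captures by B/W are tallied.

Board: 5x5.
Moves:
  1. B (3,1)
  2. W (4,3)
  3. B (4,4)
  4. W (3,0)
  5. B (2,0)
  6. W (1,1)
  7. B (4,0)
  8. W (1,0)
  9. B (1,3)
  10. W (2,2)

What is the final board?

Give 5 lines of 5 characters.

Move 1: B@(3,1) -> caps B=0 W=0
Move 2: W@(4,3) -> caps B=0 W=0
Move 3: B@(4,4) -> caps B=0 W=0
Move 4: W@(3,0) -> caps B=0 W=0
Move 5: B@(2,0) -> caps B=0 W=0
Move 6: W@(1,1) -> caps B=0 W=0
Move 7: B@(4,0) -> caps B=1 W=0
Move 8: W@(1,0) -> caps B=1 W=0
Move 9: B@(1,3) -> caps B=1 W=0
Move 10: W@(2,2) -> caps B=1 W=0

Answer: .....
WW.B.
B.W..
.B...
B..WB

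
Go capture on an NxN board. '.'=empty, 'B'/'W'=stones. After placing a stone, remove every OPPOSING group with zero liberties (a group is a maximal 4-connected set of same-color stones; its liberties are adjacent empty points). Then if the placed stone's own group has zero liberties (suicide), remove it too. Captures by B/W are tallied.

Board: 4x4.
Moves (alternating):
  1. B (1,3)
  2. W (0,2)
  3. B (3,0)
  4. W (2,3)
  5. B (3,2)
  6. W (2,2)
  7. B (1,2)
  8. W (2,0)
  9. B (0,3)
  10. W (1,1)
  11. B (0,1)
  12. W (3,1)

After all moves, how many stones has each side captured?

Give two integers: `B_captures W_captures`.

Answer: 0 4

Derivation:
Move 1: B@(1,3) -> caps B=0 W=0
Move 2: W@(0,2) -> caps B=0 W=0
Move 3: B@(3,0) -> caps B=0 W=0
Move 4: W@(2,3) -> caps B=0 W=0
Move 5: B@(3,2) -> caps B=0 W=0
Move 6: W@(2,2) -> caps B=0 W=0
Move 7: B@(1,2) -> caps B=0 W=0
Move 8: W@(2,0) -> caps B=0 W=0
Move 9: B@(0,3) -> caps B=0 W=0
Move 10: W@(1,1) -> caps B=0 W=3
Move 11: B@(0,1) -> caps B=0 W=3
Move 12: W@(3,1) -> caps B=0 W=4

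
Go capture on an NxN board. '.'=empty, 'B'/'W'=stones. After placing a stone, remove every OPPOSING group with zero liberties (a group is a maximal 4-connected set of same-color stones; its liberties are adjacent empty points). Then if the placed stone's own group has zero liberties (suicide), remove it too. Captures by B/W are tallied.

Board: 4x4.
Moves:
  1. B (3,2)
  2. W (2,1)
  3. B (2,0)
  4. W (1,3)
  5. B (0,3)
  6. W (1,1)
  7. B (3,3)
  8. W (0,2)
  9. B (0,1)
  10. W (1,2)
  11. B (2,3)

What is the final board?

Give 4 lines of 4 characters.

Answer: .BW.
.WWW
BW.B
..BB

Derivation:
Move 1: B@(3,2) -> caps B=0 W=0
Move 2: W@(2,1) -> caps B=0 W=0
Move 3: B@(2,0) -> caps B=0 W=0
Move 4: W@(1,3) -> caps B=0 W=0
Move 5: B@(0,3) -> caps B=0 W=0
Move 6: W@(1,1) -> caps B=0 W=0
Move 7: B@(3,3) -> caps B=0 W=0
Move 8: W@(0,2) -> caps B=0 W=1
Move 9: B@(0,1) -> caps B=0 W=1
Move 10: W@(1,2) -> caps B=0 W=1
Move 11: B@(2,3) -> caps B=0 W=1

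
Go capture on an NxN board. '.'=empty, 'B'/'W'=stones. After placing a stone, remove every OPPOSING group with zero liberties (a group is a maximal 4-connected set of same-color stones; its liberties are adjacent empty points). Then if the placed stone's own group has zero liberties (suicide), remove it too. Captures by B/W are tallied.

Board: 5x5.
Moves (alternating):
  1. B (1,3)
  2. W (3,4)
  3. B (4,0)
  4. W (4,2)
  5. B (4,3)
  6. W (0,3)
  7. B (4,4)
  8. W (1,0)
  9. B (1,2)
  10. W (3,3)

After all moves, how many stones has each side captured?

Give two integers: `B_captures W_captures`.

Answer: 0 2

Derivation:
Move 1: B@(1,3) -> caps B=0 W=0
Move 2: W@(3,4) -> caps B=0 W=0
Move 3: B@(4,0) -> caps B=0 W=0
Move 4: W@(4,2) -> caps B=0 W=0
Move 5: B@(4,3) -> caps B=0 W=0
Move 6: W@(0,3) -> caps B=0 W=0
Move 7: B@(4,4) -> caps B=0 W=0
Move 8: W@(1,0) -> caps B=0 W=0
Move 9: B@(1,2) -> caps B=0 W=0
Move 10: W@(3,3) -> caps B=0 W=2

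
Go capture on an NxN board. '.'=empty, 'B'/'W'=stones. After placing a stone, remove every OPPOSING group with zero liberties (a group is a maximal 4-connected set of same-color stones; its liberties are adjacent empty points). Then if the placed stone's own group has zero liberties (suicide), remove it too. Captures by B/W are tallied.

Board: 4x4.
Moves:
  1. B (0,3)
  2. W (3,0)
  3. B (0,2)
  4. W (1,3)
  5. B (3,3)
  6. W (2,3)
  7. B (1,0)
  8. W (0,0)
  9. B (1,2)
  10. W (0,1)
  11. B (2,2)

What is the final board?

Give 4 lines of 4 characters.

Move 1: B@(0,3) -> caps B=0 W=0
Move 2: W@(3,0) -> caps B=0 W=0
Move 3: B@(0,2) -> caps B=0 W=0
Move 4: W@(1,3) -> caps B=0 W=0
Move 5: B@(3,3) -> caps B=0 W=0
Move 6: W@(2,3) -> caps B=0 W=0
Move 7: B@(1,0) -> caps B=0 W=0
Move 8: W@(0,0) -> caps B=0 W=0
Move 9: B@(1,2) -> caps B=0 W=0
Move 10: W@(0,1) -> caps B=0 W=0
Move 11: B@(2,2) -> caps B=2 W=0

Answer: WWBB
B.B.
..B.
W..B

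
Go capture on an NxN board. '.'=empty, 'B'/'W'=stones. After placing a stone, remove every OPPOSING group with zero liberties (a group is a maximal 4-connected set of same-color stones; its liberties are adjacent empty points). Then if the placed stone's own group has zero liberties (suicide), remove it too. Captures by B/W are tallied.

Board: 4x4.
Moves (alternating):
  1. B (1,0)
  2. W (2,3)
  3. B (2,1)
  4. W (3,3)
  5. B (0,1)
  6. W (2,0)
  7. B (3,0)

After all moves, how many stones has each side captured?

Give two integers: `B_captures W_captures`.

Move 1: B@(1,0) -> caps B=0 W=0
Move 2: W@(2,3) -> caps B=0 W=0
Move 3: B@(2,1) -> caps B=0 W=0
Move 4: W@(3,3) -> caps B=0 W=0
Move 5: B@(0,1) -> caps B=0 W=0
Move 6: W@(2,0) -> caps B=0 W=0
Move 7: B@(3,0) -> caps B=1 W=0

Answer: 1 0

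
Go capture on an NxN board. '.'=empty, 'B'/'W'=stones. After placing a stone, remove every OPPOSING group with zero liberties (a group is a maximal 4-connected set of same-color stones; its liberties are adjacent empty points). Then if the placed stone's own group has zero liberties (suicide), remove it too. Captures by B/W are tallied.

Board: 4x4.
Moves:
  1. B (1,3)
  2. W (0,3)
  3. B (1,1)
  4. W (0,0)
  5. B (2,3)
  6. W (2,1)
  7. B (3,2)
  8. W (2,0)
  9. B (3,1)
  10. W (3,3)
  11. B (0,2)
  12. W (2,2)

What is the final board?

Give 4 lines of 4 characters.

Answer: W.B.
.B.B
WWWB
.BB.

Derivation:
Move 1: B@(1,3) -> caps B=0 W=0
Move 2: W@(0,3) -> caps B=0 W=0
Move 3: B@(1,1) -> caps B=0 W=0
Move 4: W@(0,0) -> caps B=0 W=0
Move 5: B@(2,3) -> caps B=0 W=0
Move 6: W@(2,1) -> caps B=0 W=0
Move 7: B@(3,2) -> caps B=0 W=0
Move 8: W@(2,0) -> caps B=0 W=0
Move 9: B@(3,1) -> caps B=0 W=0
Move 10: W@(3,3) -> caps B=0 W=0
Move 11: B@(0,2) -> caps B=1 W=0
Move 12: W@(2,2) -> caps B=1 W=0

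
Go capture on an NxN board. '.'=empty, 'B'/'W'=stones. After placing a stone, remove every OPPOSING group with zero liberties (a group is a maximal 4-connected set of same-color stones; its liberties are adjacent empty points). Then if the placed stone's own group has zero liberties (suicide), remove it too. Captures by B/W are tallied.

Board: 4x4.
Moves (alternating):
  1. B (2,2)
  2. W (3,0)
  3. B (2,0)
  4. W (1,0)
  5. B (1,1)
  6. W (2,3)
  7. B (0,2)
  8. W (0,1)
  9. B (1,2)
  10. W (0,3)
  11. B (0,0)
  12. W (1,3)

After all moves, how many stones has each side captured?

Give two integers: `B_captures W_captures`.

Answer: 2 0

Derivation:
Move 1: B@(2,2) -> caps B=0 W=0
Move 2: W@(3,0) -> caps B=0 W=0
Move 3: B@(2,0) -> caps B=0 W=0
Move 4: W@(1,0) -> caps B=0 W=0
Move 5: B@(1,1) -> caps B=0 W=0
Move 6: W@(2,3) -> caps B=0 W=0
Move 7: B@(0,2) -> caps B=0 W=0
Move 8: W@(0,1) -> caps B=0 W=0
Move 9: B@(1,2) -> caps B=0 W=0
Move 10: W@(0,3) -> caps B=0 W=0
Move 11: B@(0,0) -> caps B=2 W=0
Move 12: W@(1,3) -> caps B=2 W=0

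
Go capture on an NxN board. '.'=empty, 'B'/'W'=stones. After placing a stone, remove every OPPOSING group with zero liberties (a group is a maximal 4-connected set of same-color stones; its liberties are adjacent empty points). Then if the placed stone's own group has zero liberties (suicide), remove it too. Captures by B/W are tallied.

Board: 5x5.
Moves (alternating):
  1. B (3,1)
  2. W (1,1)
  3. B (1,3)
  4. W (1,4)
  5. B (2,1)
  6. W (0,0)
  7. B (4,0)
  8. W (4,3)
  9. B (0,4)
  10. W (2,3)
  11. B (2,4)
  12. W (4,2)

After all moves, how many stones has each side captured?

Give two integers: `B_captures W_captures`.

Move 1: B@(3,1) -> caps B=0 W=0
Move 2: W@(1,1) -> caps B=0 W=0
Move 3: B@(1,3) -> caps B=0 W=0
Move 4: W@(1,4) -> caps B=0 W=0
Move 5: B@(2,1) -> caps B=0 W=0
Move 6: W@(0,0) -> caps B=0 W=0
Move 7: B@(4,0) -> caps B=0 W=0
Move 8: W@(4,3) -> caps B=0 W=0
Move 9: B@(0,4) -> caps B=0 W=0
Move 10: W@(2,3) -> caps B=0 W=0
Move 11: B@(2,4) -> caps B=1 W=0
Move 12: W@(4,2) -> caps B=1 W=0

Answer: 1 0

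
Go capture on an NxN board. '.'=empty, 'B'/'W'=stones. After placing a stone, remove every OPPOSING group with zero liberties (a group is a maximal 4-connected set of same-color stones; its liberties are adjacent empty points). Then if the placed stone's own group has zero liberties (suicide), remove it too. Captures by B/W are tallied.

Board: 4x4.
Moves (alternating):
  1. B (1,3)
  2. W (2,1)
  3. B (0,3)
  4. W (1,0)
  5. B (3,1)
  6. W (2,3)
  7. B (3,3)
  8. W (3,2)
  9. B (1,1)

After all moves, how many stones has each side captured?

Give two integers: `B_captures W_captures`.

Answer: 0 1

Derivation:
Move 1: B@(1,3) -> caps B=0 W=0
Move 2: W@(2,1) -> caps B=0 W=0
Move 3: B@(0,3) -> caps B=0 W=0
Move 4: W@(1,0) -> caps B=0 W=0
Move 5: B@(3,1) -> caps B=0 W=0
Move 6: W@(2,3) -> caps B=0 W=0
Move 7: B@(3,3) -> caps B=0 W=0
Move 8: W@(3,2) -> caps B=0 W=1
Move 9: B@(1,1) -> caps B=0 W=1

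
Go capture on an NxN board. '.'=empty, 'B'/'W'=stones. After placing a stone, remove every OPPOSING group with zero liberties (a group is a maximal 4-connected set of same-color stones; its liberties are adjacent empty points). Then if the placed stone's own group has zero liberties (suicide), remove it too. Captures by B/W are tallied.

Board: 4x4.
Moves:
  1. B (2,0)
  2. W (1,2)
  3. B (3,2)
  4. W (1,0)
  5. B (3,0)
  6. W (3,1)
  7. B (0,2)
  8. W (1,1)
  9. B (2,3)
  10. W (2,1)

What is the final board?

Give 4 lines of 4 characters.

Answer: ..B.
WWW.
.W.B
.WB.

Derivation:
Move 1: B@(2,0) -> caps B=0 W=0
Move 2: W@(1,2) -> caps B=0 W=0
Move 3: B@(3,2) -> caps B=0 W=0
Move 4: W@(1,0) -> caps B=0 W=0
Move 5: B@(3,0) -> caps B=0 W=0
Move 6: W@(3,1) -> caps B=0 W=0
Move 7: B@(0,2) -> caps B=0 W=0
Move 8: W@(1,1) -> caps B=0 W=0
Move 9: B@(2,3) -> caps B=0 W=0
Move 10: W@(2,1) -> caps B=0 W=2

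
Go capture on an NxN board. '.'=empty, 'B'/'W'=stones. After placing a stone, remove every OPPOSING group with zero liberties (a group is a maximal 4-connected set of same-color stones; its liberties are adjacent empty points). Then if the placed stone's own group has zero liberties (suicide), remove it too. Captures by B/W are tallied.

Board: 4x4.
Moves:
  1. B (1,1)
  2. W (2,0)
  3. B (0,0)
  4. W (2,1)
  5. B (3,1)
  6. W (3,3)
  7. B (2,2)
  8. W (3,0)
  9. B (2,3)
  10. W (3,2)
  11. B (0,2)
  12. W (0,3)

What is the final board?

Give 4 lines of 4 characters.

Answer: B.BW
.B..
WWBB
W.WW

Derivation:
Move 1: B@(1,1) -> caps B=0 W=0
Move 2: W@(2,0) -> caps B=0 W=0
Move 3: B@(0,0) -> caps B=0 W=0
Move 4: W@(2,1) -> caps B=0 W=0
Move 5: B@(3,1) -> caps B=0 W=0
Move 6: W@(3,3) -> caps B=0 W=0
Move 7: B@(2,2) -> caps B=0 W=0
Move 8: W@(3,0) -> caps B=0 W=0
Move 9: B@(2,3) -> caps B=0 W=0
Move 10: W@(3,2) -> caps B=0 W=1
Move 11: B@(0,2) -> caps B=0 W=1
Move 12: W@(0,3) -> caps B=0 W=1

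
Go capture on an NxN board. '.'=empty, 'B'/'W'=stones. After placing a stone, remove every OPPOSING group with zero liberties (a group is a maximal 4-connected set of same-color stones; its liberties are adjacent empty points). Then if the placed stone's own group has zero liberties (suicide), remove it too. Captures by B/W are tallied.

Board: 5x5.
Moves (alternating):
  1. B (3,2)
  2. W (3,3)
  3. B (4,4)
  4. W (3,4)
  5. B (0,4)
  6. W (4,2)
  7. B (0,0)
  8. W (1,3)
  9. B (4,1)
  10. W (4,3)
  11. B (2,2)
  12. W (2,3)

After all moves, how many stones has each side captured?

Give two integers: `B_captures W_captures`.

Answer: 0 1

Derivation:
Move 1: B@(3,2) -> caps B=0 W=0
Move 2: W@(3,3) -> caps B=0 W=0
Move 3: B@(4,4) -> caps B=0 W=0
Move 4: W@(3,4) -> caps B=0 W=0
Move 5: B@(0,4) -> caps B=0 W=0
Move 6: W@(4,2) -> caps B=0 W=0
Move 7: B@(0,0) -> caps B=0 W=0
Move 8: W@(1,3) -> caps B=0 W=0
Move 9: B@(4,1) -> caps B=0 W=0
Move 10: W@(4,3) -> caps B=0 W=1
Move 11: B@(2,2) -> caps B=0 W=1
Move 12: W@(2,3) -> caps B=0 W=1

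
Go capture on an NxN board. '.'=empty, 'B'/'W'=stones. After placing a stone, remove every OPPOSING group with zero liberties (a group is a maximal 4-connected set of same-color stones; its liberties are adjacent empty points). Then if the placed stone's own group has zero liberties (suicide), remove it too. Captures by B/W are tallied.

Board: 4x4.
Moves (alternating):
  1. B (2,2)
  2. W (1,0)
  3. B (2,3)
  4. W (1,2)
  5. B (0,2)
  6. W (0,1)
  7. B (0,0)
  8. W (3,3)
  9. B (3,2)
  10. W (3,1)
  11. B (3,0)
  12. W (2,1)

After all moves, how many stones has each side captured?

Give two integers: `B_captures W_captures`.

Answer: 1 0

Derivation:
Move 1: B@(2,2) -> caps B=0 W=0
Move 2: W@(1,0) -> caps B=0 W=0
Move 3: B@(2,3) -> caps B=0 W=0
Move 4: W@(1,2) -> caps B=0 W=0
Move 5: B@(0,2) -> caps B=0 W=0
Move 6: W@(0,1) -> caps B=0 W=0
Move 7: B@(0,0) -> caps B=0 W=0
Move 8: W@(3,3) -> caps B=0 W=0
Move 9: B@(3,2) -> caps B=1 W=0
Move 10: W@(3,1) -> caps B=1 W=0
Move 11: B@(3,0) -> caps B=1 W=0
Move 12: W@(2,1) -> caps B=1 W=0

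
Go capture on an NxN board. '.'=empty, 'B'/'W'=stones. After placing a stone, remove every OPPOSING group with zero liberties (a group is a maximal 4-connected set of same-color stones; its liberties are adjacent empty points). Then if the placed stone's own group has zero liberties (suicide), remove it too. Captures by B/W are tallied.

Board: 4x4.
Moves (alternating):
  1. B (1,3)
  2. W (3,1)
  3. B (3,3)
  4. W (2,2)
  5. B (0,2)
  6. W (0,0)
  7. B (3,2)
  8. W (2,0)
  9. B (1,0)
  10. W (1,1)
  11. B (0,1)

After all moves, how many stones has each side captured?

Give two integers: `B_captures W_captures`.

Answer: 0 1

Derivation:
Move 1: B@(1,3) -> caps B=0 W=0
Move 2: W@(3,1) -> caps B=0 W=0
Move 3: B@(3,3) -> caps B=0 W=0
Move 4: W@(2,2) -> caps B=0 W=0
Move 5: B@(0,2) -> caps B=0 W=0
Move 6: W@(0,0) -> caps B=0 W=0
Move 7: B@(3,2) -> caps B=0 W=0
Move 8: W@(2,0) -> caps B=0 W=0
Move 9: B@(1,0) -> caps B=0 W=0
Move 10: W@(1,1) -> caps B=0 W=1
Move 11: B@(0,1) -> caps B=0 W=1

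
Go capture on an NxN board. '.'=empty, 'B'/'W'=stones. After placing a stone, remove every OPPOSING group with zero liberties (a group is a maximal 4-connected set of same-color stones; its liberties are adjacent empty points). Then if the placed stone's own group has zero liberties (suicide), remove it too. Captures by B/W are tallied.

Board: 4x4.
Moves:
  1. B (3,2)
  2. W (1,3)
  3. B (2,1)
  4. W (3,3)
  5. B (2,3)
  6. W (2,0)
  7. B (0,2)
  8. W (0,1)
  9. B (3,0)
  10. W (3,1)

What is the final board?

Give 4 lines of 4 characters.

Move 1: B@(3,2) -> caps B=0 W=0
Move 2: W@(1,3) -> caps B=0 W=0
Move 3: B@(2,1) -> caps B=0 W=0
Move 4: W@(3,3) -> caps B=0 W=0
Move 5: B@(2,3) -> caps B=1 W=0
Move 6: W@(2,0) -> caps B=1 W=0
Move 7: B@(0,2) -> caps B=1 W=0
Move 8: W@(0,1) -> caps B=1 W=0
Move 9: B@(3,0) -> caps B=1 W=0
Move 10: W@(3,1) -> caps B=1 W=1

Answer: .WB.
...W
WB.B
.WB.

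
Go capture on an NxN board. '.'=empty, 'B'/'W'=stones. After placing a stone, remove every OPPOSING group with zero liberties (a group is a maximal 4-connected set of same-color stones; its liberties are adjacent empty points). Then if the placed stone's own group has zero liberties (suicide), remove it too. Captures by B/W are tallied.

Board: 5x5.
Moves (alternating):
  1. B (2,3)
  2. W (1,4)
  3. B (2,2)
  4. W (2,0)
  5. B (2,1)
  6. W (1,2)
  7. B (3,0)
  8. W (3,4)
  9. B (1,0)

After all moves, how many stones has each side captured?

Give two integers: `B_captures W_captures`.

Move 1: B@(2,3) -> caps B=0 W=0
Move 2: W@(1,4) -> caps B=0 W=0
Move 3: B@(2,2) -> caps B=0 W=0
Move 4: W@(2,0) -> caps B=0 W=0
Move 5: B@(2,1) -> caps B=0 W=0
Move 6: W@(1,2) -> caps B=0 W=0
Move 7: B@(3,0) -> caps B=0 W=0
Move 8: W@(3,4) -> caps B=0 W=0
Move 9: B@(1,0) -> caps B=1 W=0

Answer: 1 0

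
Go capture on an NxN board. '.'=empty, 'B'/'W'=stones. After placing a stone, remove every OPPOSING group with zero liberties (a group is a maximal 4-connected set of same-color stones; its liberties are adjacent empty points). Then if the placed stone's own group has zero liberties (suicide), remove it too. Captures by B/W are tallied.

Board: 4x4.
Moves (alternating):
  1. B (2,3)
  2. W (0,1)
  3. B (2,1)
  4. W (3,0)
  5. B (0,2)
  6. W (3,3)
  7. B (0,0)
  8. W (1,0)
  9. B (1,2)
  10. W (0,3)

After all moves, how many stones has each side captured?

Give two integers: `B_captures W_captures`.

Move 1: B@(2,3) -> caps B=0 W=0
Move 2: W@(0,1) -> caps B=0 W=0
Move 3: B@(2,1) -> caps B=0 W=0
Move 4: W@(3,0) -> caps B=0 W=0
Move 5: B@(0,2) -> caps B=0 W=0
Move 6: W@(3,3) -> caps B=0 W=0
Move 7: B@(0,0) -> caps B=0 W=0
Move 8: W@(1,0) -> caps B=0 W=1
Move 9: B@(1,2) -> caps B=0 W=1
Move 10: W@(0,3) -> caps B=0 W=1

Answer: 0 1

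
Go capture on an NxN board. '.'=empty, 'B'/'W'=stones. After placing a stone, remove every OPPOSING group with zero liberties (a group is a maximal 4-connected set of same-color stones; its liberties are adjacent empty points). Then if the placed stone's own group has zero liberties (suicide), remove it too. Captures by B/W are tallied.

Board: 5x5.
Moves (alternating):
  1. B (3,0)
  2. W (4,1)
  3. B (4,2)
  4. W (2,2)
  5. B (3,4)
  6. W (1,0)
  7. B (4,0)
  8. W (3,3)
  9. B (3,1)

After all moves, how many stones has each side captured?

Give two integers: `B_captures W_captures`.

Move 1: B@(3,0) -> caps B=0 W=0
Move 2: W@(4,1) -> caps B=0 W=0
Move 3: B@(4,2) -> caps B=0 W=0
Move 4: W@(2,2) -> caps B=0 W=0
Move 5: B@(3,4) -> caps B=0 W=0
Move 6: W@(1,0) -> caps B=0 W=0
Move 7: B@(4,0) -> caps B=0 W=0
Move 8: W@(3,3) -> caps B=0 W=0
Move 9: B@(3,1) -> caps B=1 W=0

Answer: 1 0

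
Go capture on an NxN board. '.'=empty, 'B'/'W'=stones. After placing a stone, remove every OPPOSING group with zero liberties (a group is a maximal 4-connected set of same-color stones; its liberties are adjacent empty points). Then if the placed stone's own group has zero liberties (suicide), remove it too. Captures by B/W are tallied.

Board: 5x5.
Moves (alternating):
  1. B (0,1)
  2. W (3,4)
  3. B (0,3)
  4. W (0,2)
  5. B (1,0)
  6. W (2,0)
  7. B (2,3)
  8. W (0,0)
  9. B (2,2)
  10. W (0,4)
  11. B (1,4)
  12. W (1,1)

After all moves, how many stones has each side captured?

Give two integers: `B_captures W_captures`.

Move 1: B@(0,1) -> caps B=0 W=0
Move 2: W@(3,4) -> caps B=0 W=0
Move 3: B@(0,3) -> caps B=0 W=0
Move 4: W@(0,2) -> caps B=0 W=0
Move 5: B@(1,0) -> caps B=0 W=0
Move 6: W@(2,0) -> caps B=0 W=0
Move 7: B@(2,3) -> caps B=0 W=0
Move 8: W@(0,0) -> caps B=0 W=0
Move 9: B@(2,2) -> caps B=0 W=0
Move 10: W@(0,4) -> caps B=0 W=0
Move 11: B@(1,4) -> caps B=1 W=0
Move 12: W@(1,1) -> caps B=1 W=0

Answer: 1 0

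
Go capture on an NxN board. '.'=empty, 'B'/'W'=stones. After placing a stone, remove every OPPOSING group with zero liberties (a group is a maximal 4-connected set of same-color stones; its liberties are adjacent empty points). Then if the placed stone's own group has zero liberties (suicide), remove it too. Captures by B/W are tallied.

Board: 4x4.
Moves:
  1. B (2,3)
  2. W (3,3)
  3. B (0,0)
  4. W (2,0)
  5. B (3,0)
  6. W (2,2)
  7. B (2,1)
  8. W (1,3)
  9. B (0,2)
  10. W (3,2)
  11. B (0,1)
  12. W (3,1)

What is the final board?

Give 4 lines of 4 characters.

Move 1: B@(2,3) -> caps B=0 W=0
Move 2: W@(3,3) -> caps B=0 W=0
Move 3: B@(0,0) -> caps B=0 W=0
Move 4: W@(2,0) -> caps B=0 W=0
Move 5: B@(3,0) -> caps B=0 W=0
Move 6: W@(2,2) -> caps B=0 W=0
Move 7: B@(2,1) -> caps B=0 W=0
Move 8: W@(1,3) -> caps B=0 W=1
Move 9: B@(0,2) -> caps B=0 W=1
Move 10: W@(3,2) -> caps B=0 W=1
Move 11: B@(0,1) -> caps B=0 W=1
Move 12: W@(3,1) -> caps B=0 W=2

Answer: BBB.
...W
WBW.
.WWW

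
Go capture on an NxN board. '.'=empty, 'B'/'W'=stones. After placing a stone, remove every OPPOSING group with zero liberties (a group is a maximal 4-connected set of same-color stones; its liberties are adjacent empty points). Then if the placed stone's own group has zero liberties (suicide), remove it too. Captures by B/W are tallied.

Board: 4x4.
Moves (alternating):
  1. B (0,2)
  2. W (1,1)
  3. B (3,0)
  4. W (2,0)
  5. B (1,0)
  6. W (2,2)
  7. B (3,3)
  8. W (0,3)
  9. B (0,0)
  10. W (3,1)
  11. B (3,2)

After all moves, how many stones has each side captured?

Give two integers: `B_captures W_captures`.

Move 1: B@(0,2) -> caps B=0 W=0
Move 2: W@(1,1) -> caps B=0 W=0
Move 3: B@(3,0) -> caps B=0 W=0
Move 4: W@(2,0) -> caps B=0 W=0
Move 5: B@(1,0) -> caps B=0 W=0
Move 6: W@(2,2) -> caps B=0 W=0
Move 7: B@(3,3) -> caps B=0 W=0
Move 8: W@(0,3) -> caps B=0 W=0
Move 9: B@(0,0) -> caps B=0 W=0
Move 10: W@(3,1) -> caps B=0 W=1
Move 11: B@(3,2) -> caps B=0 W=1

Answer: 0 1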